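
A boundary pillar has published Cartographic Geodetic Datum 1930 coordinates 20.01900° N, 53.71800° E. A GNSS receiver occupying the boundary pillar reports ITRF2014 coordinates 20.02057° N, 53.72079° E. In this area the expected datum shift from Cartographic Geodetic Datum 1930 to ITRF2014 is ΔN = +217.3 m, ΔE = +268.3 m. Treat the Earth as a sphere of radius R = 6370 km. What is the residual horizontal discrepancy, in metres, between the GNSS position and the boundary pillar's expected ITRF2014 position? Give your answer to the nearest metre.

Observed coordinate differences: Δφ = +0.00157°, Δλ = +0.00279°.
Converting to metres (1° lat = 111177 m, cos φ = 0.939579): observed ΔN = 174.5 m, observed ΔE = 291.4 m.
Subtracting the expected shift leaves a residual of 174.5 − (217.3) = -42.8 m north and 291.4 − (268.3) = 23.1 m east.
Residual distance = √((-42.8)² + 23.1²) = 48.6 m.

49 m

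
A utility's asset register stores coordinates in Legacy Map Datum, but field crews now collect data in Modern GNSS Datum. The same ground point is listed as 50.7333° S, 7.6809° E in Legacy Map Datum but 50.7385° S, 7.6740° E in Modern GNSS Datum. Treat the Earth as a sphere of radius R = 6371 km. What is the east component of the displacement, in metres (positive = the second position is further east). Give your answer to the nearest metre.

Δφ = -50.7385° − -50.7333° = -0.0052°; Δλ = 7.6740° − 7.6809° = -0.0069°.
1° along a meridian = πR/180 = 111195 m.
ΔN = Δφ × 111195 = -578.2 m; ΔE = Δλ × 111195 × cos(-50.7333°) = -0.0069 × 111195 × 0.632931 = -485.6 m.

ΔE = -486 m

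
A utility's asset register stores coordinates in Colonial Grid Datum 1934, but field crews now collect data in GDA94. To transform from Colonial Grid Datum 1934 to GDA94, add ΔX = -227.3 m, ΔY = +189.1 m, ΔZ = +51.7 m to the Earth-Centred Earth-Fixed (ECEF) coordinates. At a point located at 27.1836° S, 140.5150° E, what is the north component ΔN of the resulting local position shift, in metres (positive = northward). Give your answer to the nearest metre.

At φ = -27.1836°, λ = 140.5150°: sin φ = -0.456843, cos φ = 0.889547, sin λ = 0.635876, cos λ = -0.771791.
ΔN = −sin φ cos λ·ΔX − sin φ sin λ·ΔY + cos φ·ΔZ = −(-0.456843)(-0.771791)(-227.3) − (-0.456843)(0.635876)(189.1) + (0.889547)(51.7) = 181.07 m.

ΔN = 181 m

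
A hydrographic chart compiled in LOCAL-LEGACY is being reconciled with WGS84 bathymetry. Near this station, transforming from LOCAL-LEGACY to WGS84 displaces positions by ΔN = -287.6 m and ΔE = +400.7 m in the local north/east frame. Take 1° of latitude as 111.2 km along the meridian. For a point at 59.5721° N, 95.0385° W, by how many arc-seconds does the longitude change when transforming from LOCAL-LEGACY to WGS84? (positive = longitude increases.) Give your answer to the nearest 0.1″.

Δλ = 25.6″

At latitude 59.5721°, cos φ = 0.506454.
1° of longitude at this latitude = 111.2 × cos φ = 56.32 km, so Δλ = 400.7 / 56317.7 = 0.0071150° = 25.614″.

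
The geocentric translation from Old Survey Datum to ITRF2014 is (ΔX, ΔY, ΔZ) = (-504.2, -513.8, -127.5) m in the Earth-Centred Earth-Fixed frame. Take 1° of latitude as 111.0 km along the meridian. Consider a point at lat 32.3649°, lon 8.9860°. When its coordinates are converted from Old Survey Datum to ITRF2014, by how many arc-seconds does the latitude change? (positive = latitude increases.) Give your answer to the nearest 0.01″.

sin φ = 0.535309, cos φ = 0.844656, sin λ = 0.156193, cos λ = 0.987727.
North component: ΔN = −sin φ cos λ·ΔX − sin φ sin λ·ΔY + cos φ·ΔZ = −(0.535309)(0.987727)(-504.2) − (0.535309)(0.156193)(-513.8) + (0.844656)(-127.5) = 201.86 m.
1° of latitude spans 111000 m, so Δφ = 201.86 / 111000 × 3600 = 6.547″.

Δφ = 6.55″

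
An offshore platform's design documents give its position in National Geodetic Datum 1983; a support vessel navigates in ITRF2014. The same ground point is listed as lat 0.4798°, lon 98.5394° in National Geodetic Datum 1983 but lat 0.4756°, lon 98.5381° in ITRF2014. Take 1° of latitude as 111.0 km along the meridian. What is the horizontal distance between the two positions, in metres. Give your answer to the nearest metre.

Δφ = 0.4756° − 0.4798° = -0.0042°; Δλ = 98.5381° − 98.5394° = -0.0013°.
ΔN = Δφ × 111000 = -466.2 m; ΔE = Δλ × 111000 × cos(0.4798°) = -0.0013 × 111000 × 0.999965 = -144.3 m.
Distance = √(ΔE² + ΔN²) = √((-144.3)² + (-466.2)²) = 488.0 m.

488 m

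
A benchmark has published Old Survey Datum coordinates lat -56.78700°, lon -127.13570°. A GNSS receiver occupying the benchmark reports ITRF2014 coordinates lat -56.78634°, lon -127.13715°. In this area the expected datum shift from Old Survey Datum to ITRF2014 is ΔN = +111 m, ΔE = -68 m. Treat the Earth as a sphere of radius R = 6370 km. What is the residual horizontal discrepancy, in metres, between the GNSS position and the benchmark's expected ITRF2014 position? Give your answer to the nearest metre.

43 m

Observed coordinate differences: Δφ = +0.00066°, Δλ = -0.00145°.
Converting to metres (1° lat = 111177 m, cos φ = 0.547753): observed ΔN = 73.4 m, observed ΔE = -88.3 m.
Subtracting the expected shift leaves a residual of 73.4 − (111) = -37.6 m north and -88.3 − (-68) = -20.3 m east.
Residual distance = √((-37.6)² + (-20.3)²) = 42.8 m.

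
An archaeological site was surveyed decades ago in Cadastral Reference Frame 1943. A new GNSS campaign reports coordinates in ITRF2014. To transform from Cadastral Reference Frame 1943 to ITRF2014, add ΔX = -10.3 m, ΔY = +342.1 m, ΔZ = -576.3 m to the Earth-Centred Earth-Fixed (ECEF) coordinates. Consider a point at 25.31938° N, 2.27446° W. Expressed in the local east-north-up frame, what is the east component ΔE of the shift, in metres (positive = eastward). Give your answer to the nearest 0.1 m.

The local east axis at (φ, λ) is (−sin λ, cos λ, 0), so ΔE = −sin(-2.27446°)·(-10.3) + cos(-2.27446°)·342.1 = 341.42 m.

ΔE = 341.4 m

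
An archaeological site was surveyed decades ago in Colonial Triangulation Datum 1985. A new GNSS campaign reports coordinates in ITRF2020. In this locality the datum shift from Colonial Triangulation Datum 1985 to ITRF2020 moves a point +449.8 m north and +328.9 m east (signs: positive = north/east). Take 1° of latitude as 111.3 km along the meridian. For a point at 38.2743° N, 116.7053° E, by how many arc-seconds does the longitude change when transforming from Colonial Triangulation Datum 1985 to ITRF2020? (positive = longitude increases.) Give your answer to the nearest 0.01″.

Δλ = 13.55″

At latitude 38.2743°, cos φ = 0.785054.
1° of longitude at this latitude = 111.3 × cos φ = 87.38 km, so Δλ = 328.9 / 87376.5 = 0.0037642° = 13.551″.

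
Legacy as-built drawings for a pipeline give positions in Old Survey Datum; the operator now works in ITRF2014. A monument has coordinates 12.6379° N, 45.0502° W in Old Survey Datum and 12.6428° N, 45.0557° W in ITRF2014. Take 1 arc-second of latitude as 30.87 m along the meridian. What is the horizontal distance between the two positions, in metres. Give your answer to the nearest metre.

808 m

Δφ = 12.6428° − 12.6379° = +0.0049°; Δλ = -45.0557° − -45.0502° = -0.0055°.
1° of latitude = 3600 × 30.87 = 111132 m.
ΔN = Δφ × 111132 = 544.5 m; ΔE = Δλ × 111132 × cos(12.6379°) = -0.0055 × 111132 × 0.975772 = -596.4 m.
Distance = √(ΔE² + ΔN²) = √((-596.4)² + 544.5²) = 807.6 m.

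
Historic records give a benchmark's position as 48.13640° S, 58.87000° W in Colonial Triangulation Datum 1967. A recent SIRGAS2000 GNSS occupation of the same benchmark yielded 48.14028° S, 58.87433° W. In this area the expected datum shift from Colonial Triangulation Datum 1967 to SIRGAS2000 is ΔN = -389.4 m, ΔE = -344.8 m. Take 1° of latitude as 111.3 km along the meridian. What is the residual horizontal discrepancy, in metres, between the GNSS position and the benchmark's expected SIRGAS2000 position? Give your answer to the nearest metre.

48 m

Observed coordinate differences: Δφ = -0.00388°, Δλ = -0.00433°.
Converting to metres (1° lat = 111300 m, cos φ = 0.667360): observed ΔN = -431.8 m, observed ΔE = -321.6 m.
Subtracting the expected shift leaves a residual of -431.8 − (-389.4) = -42.4 m north and -321.6 − (-344.8) = 23.2 m east.
Residual distance = √((-42.4)² + 23.2²) = 48.4 m.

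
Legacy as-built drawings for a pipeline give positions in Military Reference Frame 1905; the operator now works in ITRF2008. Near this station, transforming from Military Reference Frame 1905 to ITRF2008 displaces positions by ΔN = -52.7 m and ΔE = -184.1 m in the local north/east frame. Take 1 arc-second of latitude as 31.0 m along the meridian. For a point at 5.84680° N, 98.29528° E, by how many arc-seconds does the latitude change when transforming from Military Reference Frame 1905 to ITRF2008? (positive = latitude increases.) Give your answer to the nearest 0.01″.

1″ of latitude = 31.00 m, so Δφ = -52.7 / 31.00 = -1.700″.

Δφ = -1.70″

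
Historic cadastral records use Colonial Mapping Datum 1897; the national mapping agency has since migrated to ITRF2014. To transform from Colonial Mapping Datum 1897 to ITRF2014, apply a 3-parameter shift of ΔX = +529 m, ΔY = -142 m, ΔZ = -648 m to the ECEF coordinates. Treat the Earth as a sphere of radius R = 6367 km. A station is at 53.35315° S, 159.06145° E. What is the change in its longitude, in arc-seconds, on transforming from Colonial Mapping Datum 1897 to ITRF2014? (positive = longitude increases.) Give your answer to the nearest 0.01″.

Δλ = -3.06″

sin φ = -0.802330, cos φ = 0.596881, sin λ = 0.357366, cos λ = -0.933964.
East component: ΔE = −sin λ·ΔX + cos λ·ΔY = −(0.357366)(529) + (-0.933964)(-142) = -56.42 m.
1° of latitude spans πR/180 = 111125 m; at latitude φ, 1° of longitude spans that × cos φ = 66328.5 m, so Δλ = -56.42 / 66328.5 × 3600 = -3.062″.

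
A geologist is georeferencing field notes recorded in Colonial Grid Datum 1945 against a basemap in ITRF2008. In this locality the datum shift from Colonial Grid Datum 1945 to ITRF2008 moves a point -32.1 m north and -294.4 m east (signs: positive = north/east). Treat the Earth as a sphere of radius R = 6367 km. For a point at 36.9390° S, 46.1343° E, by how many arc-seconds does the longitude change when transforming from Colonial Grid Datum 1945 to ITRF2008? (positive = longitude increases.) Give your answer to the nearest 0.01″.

Δλ = -11.93″

At latitude -36.9390°, cos φ = 0.799276.
One radian of longitude at latitude φ spans R cos φ, so Δλ = ΔE / (R cos φ) = -294.4 / (6367000 × 0.799276) = -5.7850e-05 rad = -11.932″.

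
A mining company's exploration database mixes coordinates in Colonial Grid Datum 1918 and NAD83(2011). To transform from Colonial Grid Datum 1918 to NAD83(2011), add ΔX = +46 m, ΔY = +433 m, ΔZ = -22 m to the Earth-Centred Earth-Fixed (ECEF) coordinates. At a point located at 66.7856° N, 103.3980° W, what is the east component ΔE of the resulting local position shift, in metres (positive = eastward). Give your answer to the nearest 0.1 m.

ΔE = -55.6 m

The local east axis at (φ, λ) is (−sin λ, cos λ, 0), so ΔE = −sin(-103.3980°)·46 + cos(-103.3980°)·433 = -55.58 m.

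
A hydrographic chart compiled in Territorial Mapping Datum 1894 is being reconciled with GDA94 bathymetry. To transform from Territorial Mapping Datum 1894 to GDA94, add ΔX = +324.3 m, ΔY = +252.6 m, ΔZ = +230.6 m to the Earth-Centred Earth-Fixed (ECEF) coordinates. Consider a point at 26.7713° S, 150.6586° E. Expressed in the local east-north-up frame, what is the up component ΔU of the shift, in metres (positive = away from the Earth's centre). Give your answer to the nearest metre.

At φ = -26.7713°, λ = 150.6586°: sin φ = -0.450430, cos φ = 0.892812, sin λ = 0.490012, cos λ = -0.871715.
ΔU = cos φ cos λ·ΔX + cos φ sin λ·ΔY + sin φ·ΔZ = (0.892812)(-0.871715)(324.3) + (0.892812)(0.490012)(252.6) + (-0.450430)(230.6) = -245.76 m.

ΔU = -246 m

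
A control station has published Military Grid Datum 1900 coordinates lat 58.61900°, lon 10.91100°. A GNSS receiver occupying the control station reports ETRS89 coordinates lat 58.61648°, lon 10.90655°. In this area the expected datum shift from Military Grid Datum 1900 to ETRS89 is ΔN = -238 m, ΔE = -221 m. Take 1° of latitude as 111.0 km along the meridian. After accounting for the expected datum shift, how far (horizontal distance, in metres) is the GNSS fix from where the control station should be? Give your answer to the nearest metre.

Observed coordinate differences: Δφ = -0.00252°, Δλ = -0.00445°.
Converting to metres (1° lat = 111000 m, cos φ = 0.520727): observed ΔN = -279.7 m, observed ΔE = -257.2 m.
Subtracting the expected shift leaves a residual of -279.7 − (-238) = -41.7 m north and -257.2 − (-221) = -36.2 m east.
Residual distance = √((-41.7)² + (-36.2)²) = 55.2 m.

55 m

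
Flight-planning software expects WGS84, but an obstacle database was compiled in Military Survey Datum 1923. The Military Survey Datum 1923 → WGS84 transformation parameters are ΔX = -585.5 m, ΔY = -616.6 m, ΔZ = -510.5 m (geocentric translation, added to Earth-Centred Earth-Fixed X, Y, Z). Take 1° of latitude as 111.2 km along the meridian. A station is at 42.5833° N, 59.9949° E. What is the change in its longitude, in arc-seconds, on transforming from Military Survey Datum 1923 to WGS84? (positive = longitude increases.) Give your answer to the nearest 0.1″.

Δλ = 8.7″

sin φ = 0.676661, cos φ = 0.736294, sin λ = 0.865981, cos λ = 0.500077.
East component: ΔE = −sin λ·ΔX + cos λ·ΔY = −(0.865981)(-585.5) + (0.500077)(-616.6) = 198.68 m.
1° of latitude spans 111200 m; at latitude φ, 1° of longitude spans that × cos φ = 81875.9 m, so Δλ = 198.68 / 81875.9 × 3600 = 8.736″.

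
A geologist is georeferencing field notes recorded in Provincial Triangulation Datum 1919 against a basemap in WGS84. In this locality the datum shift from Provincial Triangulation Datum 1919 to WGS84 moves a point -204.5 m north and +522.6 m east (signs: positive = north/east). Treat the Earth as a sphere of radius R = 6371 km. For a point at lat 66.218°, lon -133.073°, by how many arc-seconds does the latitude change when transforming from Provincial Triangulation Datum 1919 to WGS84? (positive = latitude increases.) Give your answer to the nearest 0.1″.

Δφ = -6.6″

On a sphere of radius R, 1 rad of latitude = R, so Δφ = ΔN / R = -204.5 / 6371000 = -3.2099e-05 rad = -6.621″.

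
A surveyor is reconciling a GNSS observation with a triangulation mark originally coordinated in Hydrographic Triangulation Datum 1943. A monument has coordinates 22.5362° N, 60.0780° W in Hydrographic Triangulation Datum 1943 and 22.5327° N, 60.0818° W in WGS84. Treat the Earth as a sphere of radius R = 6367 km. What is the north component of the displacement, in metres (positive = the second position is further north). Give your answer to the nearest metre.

ΔN = -389 m

Δφ = 22.5327° − 22.5362° = -0.0035°; Δλ = -60.0818° − -60.0780° = -0.0038°.
1° along a meridian = πR/180 = 111125 m.
ΔN = Δφ × 111125 = -388.9 m; ΔE = Δλ × 111125 × cos(22.5362°) = -0.0038 × 111125 × 0.923638 = -390.0 m.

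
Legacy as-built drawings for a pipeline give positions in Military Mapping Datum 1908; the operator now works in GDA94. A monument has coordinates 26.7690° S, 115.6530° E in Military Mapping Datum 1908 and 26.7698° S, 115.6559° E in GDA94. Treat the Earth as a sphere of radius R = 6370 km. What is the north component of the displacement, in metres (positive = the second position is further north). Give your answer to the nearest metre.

ΔN = -89 m

Δφ = -26.7698° − -26.7690° = -0.0008°; Δλ = 115.6559° − 115.6530° = +0.0029°.
1° along a meridian = πR/180 = 111177 m.
ΔN = Δφ × 111177 = -88.9 m; ΔE = Δλ × 111177 × cos(-26.7690°) = +0.0029 × 111177 × 0.892830 = 287.9 m.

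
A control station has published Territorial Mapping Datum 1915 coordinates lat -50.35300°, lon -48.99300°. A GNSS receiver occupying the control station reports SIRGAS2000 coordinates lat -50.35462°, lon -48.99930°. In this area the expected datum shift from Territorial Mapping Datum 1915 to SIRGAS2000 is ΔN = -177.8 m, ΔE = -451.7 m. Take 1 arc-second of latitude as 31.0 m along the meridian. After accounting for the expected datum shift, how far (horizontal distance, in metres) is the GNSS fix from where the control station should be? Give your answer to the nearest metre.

Observed coordinate differences: Δφ = -0.00162°, Δλ = -0.00630°.
Converting to metres (1° lat = 111600 m, cos φ = 0.638056): observed ΔN = -180.8 m, observed ΔE = -448.6 m.
Subtracting the expected shift leaves a residual of -180.8 − (-177.8) = -3.0 m north and -448.6 − (-451.7) = 3.1 m east.
Residual distance = √((-3.0)² + 3.1²) = 4.3 m.

4 m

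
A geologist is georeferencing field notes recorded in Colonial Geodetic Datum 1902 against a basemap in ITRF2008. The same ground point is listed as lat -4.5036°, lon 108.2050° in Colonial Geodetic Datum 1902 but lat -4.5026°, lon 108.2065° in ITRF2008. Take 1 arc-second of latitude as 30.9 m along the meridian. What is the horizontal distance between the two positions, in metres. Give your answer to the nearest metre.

200 m

Δφ = -4.5026° − -4.5036° = +0.0010°; Δλ = 108.2065° − 108.2050° = +0.0015°.
1° of latitude = 3600 × 30.90 = 111240 m.
ΔN = Δφ × 111240 = 111.2 m; ΔE = Δλ × 111240 × cos(-4.5036°) = +0.0015 × 111240 × 0.996912 = 166.3 m.
Distance = √(ΔE² + ΔN²) = √(166.3² + 111.2²) = 200.1 m.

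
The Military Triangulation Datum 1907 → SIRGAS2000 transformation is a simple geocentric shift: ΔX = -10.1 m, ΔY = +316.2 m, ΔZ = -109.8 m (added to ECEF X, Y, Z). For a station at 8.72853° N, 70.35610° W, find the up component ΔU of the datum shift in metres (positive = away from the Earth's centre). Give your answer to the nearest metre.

The local up (radial) axis is (cos φ cos λ, cos φ sin λ, sin φ), giving ΔU = -3.356 − 294.348 − 16.662 = -314.37 m.

ΔU = -314 m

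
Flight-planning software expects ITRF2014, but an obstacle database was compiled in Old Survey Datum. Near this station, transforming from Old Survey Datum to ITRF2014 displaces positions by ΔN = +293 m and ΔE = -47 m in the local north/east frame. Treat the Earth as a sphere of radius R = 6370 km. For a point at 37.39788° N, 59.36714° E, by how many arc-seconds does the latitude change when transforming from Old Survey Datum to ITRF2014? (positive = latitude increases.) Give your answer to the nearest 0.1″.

Δφ = 9.5″

On a sphere of radius R, 1 rad of latitude = R, so Δφ = ΔN / R = 293.0 / 6370000 = 4.5997e-05 rad = 9.488″.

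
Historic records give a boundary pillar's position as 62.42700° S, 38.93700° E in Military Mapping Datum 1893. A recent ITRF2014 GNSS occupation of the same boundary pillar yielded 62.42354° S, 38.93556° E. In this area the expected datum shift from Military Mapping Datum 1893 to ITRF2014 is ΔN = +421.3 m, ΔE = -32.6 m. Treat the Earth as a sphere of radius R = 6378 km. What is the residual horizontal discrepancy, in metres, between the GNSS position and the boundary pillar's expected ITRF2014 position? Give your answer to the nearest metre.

Observed coordinate differences: Δφ = +0.00346°, Δλ = -0.00144°.
Converting to metres (1° lat = 111317 m, cos φ = 0.462878): observed ΔN = 385.2 m, observed ΔE = -74.2 m.
Subtracting the expected shift leaves a residual of 385.2 − (421.3) = -36.1 m north and -74.2 − (-32.6) = -41.6 m east.
Residual distance = √((-36.1)² + (-41.6)²) = 55.1 m.

55 m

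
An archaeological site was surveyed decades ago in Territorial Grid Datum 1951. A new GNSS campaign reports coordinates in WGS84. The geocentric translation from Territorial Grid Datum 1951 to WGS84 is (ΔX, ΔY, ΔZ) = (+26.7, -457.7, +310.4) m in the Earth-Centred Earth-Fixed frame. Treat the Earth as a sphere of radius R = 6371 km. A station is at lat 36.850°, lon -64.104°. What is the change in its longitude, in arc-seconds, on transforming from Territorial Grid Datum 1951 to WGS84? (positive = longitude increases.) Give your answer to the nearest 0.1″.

Δλ = -7.1″

sin φ = 0.599722, cos φ = 0.800208, sin λ = -0.899588, cos λ = 0.436739.
East component: ΔE = −sin λ·ΔX + cos λ·ΔY = −(-0.899588)(26.7) + (0.436739)(-457.7) = -175.88 m.
1° of latitude spans πR/180 = 111195 m; at latitude φ, 1° of longitude spans that × cos φ = 88979.1 m, so Δλ = -175.88 / 88979.1 × 3600 = -7.116″.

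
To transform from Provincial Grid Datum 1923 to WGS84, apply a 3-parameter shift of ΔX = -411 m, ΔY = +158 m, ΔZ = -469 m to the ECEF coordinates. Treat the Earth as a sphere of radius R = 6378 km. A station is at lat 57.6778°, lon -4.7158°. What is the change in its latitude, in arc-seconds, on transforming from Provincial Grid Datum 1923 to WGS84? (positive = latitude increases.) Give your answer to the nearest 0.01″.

Δφ = 3.44″

sin φ = 0.845055, cos φ = 0.534680, sin λ = -0.082213, cos λ = 0.996615.
North component: ΔN = −sin φ cos λ·ΔX − sin φ sin λ·ΔY + cos φ·ΔZ = −(0.845055)(0.996615)(-411) − (0.845055)(-0.082213)(158) + (0.534680)(-469) = 106.35 m.
1° of latitude spans πR/180 = 111317 m, so Δφ = 106.35 / 111317 × 3600 = 3.439″.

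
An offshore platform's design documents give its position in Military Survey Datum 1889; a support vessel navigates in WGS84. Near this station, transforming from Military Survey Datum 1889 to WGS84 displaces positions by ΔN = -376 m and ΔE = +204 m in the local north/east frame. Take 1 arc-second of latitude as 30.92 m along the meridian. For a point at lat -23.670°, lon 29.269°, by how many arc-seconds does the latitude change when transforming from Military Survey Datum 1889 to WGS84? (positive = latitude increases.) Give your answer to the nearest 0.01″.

Δφ = -12.16″

1″ of latitude = 30.92 m, so Δφ = -376.0 / 30.92 = -12.160″.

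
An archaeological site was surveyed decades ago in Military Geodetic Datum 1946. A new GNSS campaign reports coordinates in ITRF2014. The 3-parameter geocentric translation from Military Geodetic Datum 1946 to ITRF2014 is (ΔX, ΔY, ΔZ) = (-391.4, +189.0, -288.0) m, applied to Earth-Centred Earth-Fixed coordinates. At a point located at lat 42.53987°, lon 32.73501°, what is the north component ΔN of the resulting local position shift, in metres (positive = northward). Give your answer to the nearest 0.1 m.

ΔN = -58.7 m

The local north axis is (−sin φ cos λ, −sin φ sin λ, cos φ), giving ΔN = 222.599 − 69.099 − 212.200 = -58.70 m.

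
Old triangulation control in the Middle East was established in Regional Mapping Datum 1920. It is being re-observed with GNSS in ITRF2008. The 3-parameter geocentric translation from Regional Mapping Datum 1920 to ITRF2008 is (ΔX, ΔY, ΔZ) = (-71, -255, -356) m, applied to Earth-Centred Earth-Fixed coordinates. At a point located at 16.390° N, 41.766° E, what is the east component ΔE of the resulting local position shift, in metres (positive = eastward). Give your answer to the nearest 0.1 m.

ΔE = -142.9 m

The local east axis at (φ, λ) is (−sin λ, cos λ, 0), so ΔE = −sin(41.766°)·(-71) + cos(41.766°)·(-255) = -142.90 m.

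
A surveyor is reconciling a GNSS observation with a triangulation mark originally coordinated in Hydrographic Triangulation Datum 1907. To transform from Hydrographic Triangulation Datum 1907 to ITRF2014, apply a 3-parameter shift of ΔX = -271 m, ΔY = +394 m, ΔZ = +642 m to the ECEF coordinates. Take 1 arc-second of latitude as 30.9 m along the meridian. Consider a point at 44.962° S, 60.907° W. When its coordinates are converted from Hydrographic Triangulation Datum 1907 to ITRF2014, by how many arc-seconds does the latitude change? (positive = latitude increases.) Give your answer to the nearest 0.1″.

Δφ = 3.8″

sin φ = -0.706638, cos φ = 0.707576, sin λ = -0.873832, cos λ = 0.486229.
North component: ΔN = −sin φ cos λ·ΔX − sin φ sin λ·ΔY + cos φ·ΔZ = −(-0.706638)(0.486229)(-271) − (-0.706638)(-0.873832)(394) + (0.707576)(642) = 117.86 m.
1° of latitude spans 3600 × 30.90 = 111240 m, so Δφ = 117.86 / 111240 × 3600 = 3.814″.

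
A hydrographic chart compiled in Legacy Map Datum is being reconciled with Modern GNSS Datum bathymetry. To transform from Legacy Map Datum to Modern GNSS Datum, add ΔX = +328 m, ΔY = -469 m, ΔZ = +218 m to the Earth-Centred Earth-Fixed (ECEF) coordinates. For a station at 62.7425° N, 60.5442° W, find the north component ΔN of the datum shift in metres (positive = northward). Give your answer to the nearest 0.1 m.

ΔN = -406.6 m

The local north axis is (−sin φ cos λ, −sin φ sin λ, cos φ), giving ΔN = -143.384 − 363.028 + 99.842 = -406.57 m.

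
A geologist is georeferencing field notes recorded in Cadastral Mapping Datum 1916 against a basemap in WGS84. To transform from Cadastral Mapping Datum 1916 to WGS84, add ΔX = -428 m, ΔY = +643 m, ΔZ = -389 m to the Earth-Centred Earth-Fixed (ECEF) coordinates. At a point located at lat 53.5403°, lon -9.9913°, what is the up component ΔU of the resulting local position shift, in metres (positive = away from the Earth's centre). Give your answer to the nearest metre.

The local up (radial) axis is (cos φ cos λ, cos φ sin λ, sin φ), giving ΔU = -250.485 − 66.295 − 312.863 = -629.64 m.

ΔU = -630 m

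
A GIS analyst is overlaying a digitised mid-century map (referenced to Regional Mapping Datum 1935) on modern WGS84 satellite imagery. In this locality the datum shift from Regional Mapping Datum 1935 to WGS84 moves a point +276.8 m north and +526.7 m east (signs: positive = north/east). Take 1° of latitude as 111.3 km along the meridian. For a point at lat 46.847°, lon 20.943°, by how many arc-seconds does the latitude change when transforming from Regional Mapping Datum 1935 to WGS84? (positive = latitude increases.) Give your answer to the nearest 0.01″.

1° of latitude = 111.3 km, so Δφ = 276.8 / 111300 = 0.0024870° = 8.953″.

Δφ = 8.95″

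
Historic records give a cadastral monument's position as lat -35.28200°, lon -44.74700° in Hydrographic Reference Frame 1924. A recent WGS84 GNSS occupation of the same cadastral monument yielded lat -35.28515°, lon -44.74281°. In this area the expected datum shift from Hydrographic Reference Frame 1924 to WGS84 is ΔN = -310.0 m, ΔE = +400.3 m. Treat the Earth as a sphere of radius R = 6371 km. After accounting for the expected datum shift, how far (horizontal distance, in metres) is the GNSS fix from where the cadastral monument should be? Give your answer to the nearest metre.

Observed coordinate differences: Δφ = -0.00315°, Δλ = +0.00419°.
Converting to metres (1° lat = 111195 m, cos φ = 0.816319): observed ΔN = -350.3 m, observed ΔE = 380.3 m.
Subtracting the expected shift leaves a residual of -350.3 − (-310.0) = -40.3 m north and 380.3 − (400.3) = -20.0 m east.
Residual distance = √((-40.3)² + (-20.0)²) = 44.9 m.

45 m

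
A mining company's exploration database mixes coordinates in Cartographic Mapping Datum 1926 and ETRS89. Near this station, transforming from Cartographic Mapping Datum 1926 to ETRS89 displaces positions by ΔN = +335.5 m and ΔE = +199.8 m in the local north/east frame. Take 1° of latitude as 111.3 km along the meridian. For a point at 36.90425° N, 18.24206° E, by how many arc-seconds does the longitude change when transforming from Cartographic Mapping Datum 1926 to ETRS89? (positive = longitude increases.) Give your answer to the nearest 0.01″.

At latitude 36.90425°, cos φ = 0.799640.
1° of longitude at this latitude = 111.3 × cos φ = 89.00 km, so Δλ = 199.8 / 88999.9 = 0.0022449° = 8.082″.

Δλ = 8.08″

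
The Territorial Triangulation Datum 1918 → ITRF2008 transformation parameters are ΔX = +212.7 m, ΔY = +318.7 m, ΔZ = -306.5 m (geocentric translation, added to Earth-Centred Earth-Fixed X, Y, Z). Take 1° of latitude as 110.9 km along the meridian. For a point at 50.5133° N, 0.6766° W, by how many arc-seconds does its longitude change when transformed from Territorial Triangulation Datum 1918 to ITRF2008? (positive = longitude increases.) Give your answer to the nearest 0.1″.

Δλ = 16.4″

sin φ = 0.771772, cos φ = 0.635899, sin λ = -0.011809, cos λ = 0.999930.
East component: ΔE = −sin λ·ΔX + cos λ·ΔY = −(-0.011809)(212.7) + (0.999930)(318.7) = 321.19 m.
1° of latitude spans 110900 m; at latitude φ, 1° of longitude spans that × cos φ = 70521.2 m, so Δλ = 321.19 / 70521.2 × 3600 = 16.396″.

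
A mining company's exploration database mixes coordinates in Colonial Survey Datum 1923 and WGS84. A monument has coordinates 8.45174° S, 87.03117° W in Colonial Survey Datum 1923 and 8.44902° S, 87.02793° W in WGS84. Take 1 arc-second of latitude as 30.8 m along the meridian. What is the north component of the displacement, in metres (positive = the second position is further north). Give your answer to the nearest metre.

ΔN = 302 m

Δφ = -8.44902° − -8.45174° = +0.00272°; Δλ = -87.02793° − -87.03117° = +0.00324°.
1° of latitude = 3600 × 30.80 = 110880 m.
ΔN = Δφ × 110880 = 301.6 m; ΔE = Δλ × 110880 × cos(-8.45174°) = +0.00324 × 110880 × 0.989140 = 355.3 m.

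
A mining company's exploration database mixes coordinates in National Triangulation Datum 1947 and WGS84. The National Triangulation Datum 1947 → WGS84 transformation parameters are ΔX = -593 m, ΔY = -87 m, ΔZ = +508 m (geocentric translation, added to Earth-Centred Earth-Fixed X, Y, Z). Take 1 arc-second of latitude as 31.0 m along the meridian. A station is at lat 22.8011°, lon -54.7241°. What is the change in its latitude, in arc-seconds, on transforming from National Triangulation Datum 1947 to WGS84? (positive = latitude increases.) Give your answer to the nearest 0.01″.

sin φ = 0.387533, cos φ = 0.921856, sin λ = -0.816381, cos λ = 0.577514.
North component: ΔN = −sin φ cos λ·ΔX − sin φ sin λ·ΔY + cos φ·ΔZ = −(0.387533)(0.577514)(-593) − (0.387533)(-0.816381)(-87) + (0.921856)(508) = 573.50 m.
1° of latitude spans 3600 × 31.00 = 111600 m, so Δφ = 573.50 / 111600 × 3600 = 18.500″.

Δφ = 18.50″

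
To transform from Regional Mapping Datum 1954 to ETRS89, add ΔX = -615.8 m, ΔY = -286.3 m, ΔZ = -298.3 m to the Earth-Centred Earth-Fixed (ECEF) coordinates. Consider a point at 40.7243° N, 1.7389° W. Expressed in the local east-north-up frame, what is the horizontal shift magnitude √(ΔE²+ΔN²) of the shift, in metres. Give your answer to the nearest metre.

349 m

The local east axis at (φ, λ) is (−sin λ, cos λ, 0), so ΔE = −sin(-1.7389°)·(-615.8) + cos(-1.7389°)·(-286.3) = -304.85 m.
The local north axis is (−sin φ cos λ, −sin φ sin λ, cos φ), giving ΔN = 401.575 − 5.668 − 226.069 = 169.84 m.
Horizontal magnitude = √(ΔE² + ΔN²) = √((-304.85)² + 169.84²) = 348.97 m.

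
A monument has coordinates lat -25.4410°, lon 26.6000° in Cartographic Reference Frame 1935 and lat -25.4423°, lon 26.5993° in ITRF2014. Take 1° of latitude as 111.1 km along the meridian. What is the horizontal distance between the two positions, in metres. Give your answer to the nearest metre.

161 m

Δφ = -25.4423° − -25.4410° = -0.0013°; Δλ = 26.5993° − 26.6000° = -0.0007°.
ΔN = Δφ × 111100 = -144.4 m; ΔE = Δλ × 111100 × cos(-25.4410°) = -0.0007 × 111100 × 0.903028 = -70.2 m.
Distance = √(ΔE² + ΔN²) = √((-70.2)² + (-144.4)²) = 160.6 m.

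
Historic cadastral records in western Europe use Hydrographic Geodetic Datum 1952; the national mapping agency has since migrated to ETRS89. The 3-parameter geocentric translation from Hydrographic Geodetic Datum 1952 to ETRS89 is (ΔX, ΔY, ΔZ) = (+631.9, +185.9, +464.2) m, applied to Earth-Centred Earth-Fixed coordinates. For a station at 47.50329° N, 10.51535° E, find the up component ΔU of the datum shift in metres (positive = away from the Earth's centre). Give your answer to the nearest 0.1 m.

ΔU = 784.9 m

At φ = 47.50329°, λ = 10.51535°: sin φ = 0.737316, cos φ = 0.675548, sin λ = 0.182499, cos λ = 0.983206.
ΔU = cos φ cos λ·ΔX + cos φ sin λ·ΔY + sin φ·ΔZ = (0.675548)(0.983206)(631.9) + (0.675548)(0.182499)(185.9) + (0.737316)(464.2) = 784.89 m.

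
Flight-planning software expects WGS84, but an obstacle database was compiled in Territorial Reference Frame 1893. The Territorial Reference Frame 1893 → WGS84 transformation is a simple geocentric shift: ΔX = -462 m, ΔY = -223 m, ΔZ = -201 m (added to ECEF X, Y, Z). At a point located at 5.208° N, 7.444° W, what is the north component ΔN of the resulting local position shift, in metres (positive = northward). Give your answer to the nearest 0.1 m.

At φ = 5.208°, λ = -7.444°: sin φ = 0.090772, cos φ = 0.995872, sin λ = -0.129557, cos λ = 0.991572.
ΔN = −sin φ cos λ·ΔX − sin φ sin λ·ΔY + cos φ·ΔZ = −(0.090772)(0.991572)(-462) − (0.090772)(-0.129557)(-223) + (0.995872)(-201) = -161.21 m.

ΔN = -161.2 m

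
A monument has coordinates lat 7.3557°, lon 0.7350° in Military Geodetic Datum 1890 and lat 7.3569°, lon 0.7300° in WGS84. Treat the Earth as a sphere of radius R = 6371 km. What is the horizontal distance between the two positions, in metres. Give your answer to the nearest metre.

567 m

Δφ = 7.3569° − 7.3557° = +0.0012°; Δλ = 0.7300° − 0.7350° = -0.0050°.
1° along a meridian = πR/180 = 111195 m.
ΔN = Δφ × 111195 = 133.4 m; ΔE = Δλ × 111195 × cos(7.3557°) = -0.0050 × 111195 × 0.991770 = -551.4 m.
Distance = √(ΔE² + ΔN²) = √((-551.4)² + 133.4²) = 567.3 m.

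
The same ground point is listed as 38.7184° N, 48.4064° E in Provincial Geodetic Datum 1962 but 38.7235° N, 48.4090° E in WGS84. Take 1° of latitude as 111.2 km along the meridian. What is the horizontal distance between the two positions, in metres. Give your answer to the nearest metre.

610 m

Δφ = 38.7235° − 38.7184° = +0.0051°; Δλ = 48.4090° − 48.4064° = +0.0026°.
ΔN = Δφ × 111200 = 567.1 m; ΔE = Δλ × 111200 × cos(38.7184°) = +0.0026 × 111200 × 0.780230 = 225.6 m.
Distance = √(ΔE² + ΔN²) = √(225.6² + 567.1²) = 610.3 m.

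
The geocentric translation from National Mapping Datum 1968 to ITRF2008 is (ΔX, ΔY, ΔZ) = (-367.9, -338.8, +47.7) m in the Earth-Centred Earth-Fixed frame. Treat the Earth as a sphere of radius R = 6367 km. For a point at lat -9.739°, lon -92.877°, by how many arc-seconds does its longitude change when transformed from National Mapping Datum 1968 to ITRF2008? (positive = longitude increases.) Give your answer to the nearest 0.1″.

sin φ = -0.169160, cos φ = 0.985589, sin λ = -0.998740, cos λ = -0.050192.
East component: ΔE = −sin λ·ΔX + cos λ·ΔY = −(-0.998740)(-367.9) + (-0.050192)(-338.8) = -350.43 m.
1° of latitude spans πR/180 = 111125 m; at latitude φ, 1° of longitude spans that × cos φ = 109523.6 m, so Δλ = -350.43 / 109523.6 × 3600 = -11.519″.

Δλ = -11.5″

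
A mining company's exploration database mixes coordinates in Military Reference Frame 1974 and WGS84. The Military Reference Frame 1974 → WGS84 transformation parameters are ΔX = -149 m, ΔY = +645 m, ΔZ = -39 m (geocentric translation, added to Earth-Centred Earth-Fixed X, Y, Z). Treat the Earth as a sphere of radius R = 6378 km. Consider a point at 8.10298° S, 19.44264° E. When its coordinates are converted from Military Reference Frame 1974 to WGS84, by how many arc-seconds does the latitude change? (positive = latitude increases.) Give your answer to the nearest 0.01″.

sin φ = -0.140953, cos φ = 0.990016, sin λ = 0.332863, cos λ = 0.942975.
North component: ΔN = −sin φ cos λ·ΔX − sin φ sin λ·ΔY + cos φ·ΔZ = −(-0.140953)(0.942975)(-149) − (-0.140953)(0.332863)(645) + (0.990016)(-39) = -28.15 m.
1° of latitude spans πR/180 = 111317 m, so Δφ = -28.15 / 111317 × 3600 = -0.910″.

Δφ = -0.91″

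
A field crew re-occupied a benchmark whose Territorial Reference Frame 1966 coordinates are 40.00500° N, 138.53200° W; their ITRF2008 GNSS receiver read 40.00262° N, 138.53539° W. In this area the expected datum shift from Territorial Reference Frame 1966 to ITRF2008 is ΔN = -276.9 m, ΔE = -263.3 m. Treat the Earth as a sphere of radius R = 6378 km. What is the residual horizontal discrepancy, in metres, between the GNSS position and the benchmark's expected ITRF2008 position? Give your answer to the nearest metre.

28 m

Observed coordinate differences: Δφ = -0.00238°, Δλ = -0.00339°.
Converting to metres (1° lat = 111317 m, cos φ = 0.765988): observed ΔN = -264.9 m, observed ΔE = -289.1 m.
Subtracting the expected shift leaves a residual of -264.9 − (-276.9) = 12.0 m north and -289.1 − (-263.3) = -25.8 m east.
Residual distance = √(12.0² + (-25.8)²) = 28.4 m.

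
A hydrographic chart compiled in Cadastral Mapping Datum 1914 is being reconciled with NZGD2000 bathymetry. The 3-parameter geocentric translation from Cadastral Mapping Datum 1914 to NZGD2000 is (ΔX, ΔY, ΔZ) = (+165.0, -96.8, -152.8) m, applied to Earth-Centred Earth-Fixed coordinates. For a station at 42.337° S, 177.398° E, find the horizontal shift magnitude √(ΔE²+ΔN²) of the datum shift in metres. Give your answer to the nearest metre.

The local east axis at (φ, λ) is (−sin λ, cos λ, 0), so ΔE = −sin(177.398°)·165.0 + cos(177.398°)·(-96.8) = 89.21 m.
The local north axis is (−sin φ cos λ, −sin φ sin λ, cos φ), giving ΔN = -111.011 − 2.960 − 112.949 = -226.92 m.
Horizontal magnitude = √(ΔE² + ΔN²) = √(89.21² + (-226.92)²) = 243.83 m.

244 m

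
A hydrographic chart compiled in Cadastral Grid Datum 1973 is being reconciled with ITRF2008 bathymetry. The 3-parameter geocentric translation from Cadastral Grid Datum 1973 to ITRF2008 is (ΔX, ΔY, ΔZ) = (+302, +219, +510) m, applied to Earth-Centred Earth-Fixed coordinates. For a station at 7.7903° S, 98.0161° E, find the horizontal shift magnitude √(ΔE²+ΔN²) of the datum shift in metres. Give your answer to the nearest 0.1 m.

623.3 m

At φ = -7.7903°, λ = 98.0161°: sin φ = -0.135548, cos φ = 0.990771, sin λ = 0.990229, cos λ = -0.139451.
ΔE = −sin λ·ΔX + cos λ·ΔY = −(0.990229)·(302) + (-0.139451)·(219) = -329.59 m.
ΔN = −sin φ cos λ·ΔX − sin φ sin λ·ΔY + cos φ·ΔZ = −(-0.135548)(-0.139451)(302) − (-0.135548)(0.990229)(219) + (0.990771)(510) = 528.98 m.
Horizontal magnitude = √(ΔE² + ΔN²) = √((-329.59)² + 528.98²) = 623.26 m.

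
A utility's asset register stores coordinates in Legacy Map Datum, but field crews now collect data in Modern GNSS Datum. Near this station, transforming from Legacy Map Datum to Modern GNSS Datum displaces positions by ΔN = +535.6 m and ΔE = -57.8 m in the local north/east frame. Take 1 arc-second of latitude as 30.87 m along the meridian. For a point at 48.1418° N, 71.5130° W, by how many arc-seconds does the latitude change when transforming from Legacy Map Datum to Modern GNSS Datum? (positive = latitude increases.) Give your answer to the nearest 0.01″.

1″ of latitude = 30.87 m, so Δφ = 535.6 / 30.87 = 17.350″.

Δφ = 17.35″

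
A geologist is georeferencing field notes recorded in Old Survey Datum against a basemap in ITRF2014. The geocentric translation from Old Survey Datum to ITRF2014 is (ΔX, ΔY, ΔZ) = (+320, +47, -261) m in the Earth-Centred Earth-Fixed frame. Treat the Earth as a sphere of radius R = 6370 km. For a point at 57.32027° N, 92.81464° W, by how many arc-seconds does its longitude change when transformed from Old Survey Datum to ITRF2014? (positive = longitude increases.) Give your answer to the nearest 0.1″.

Δλ = 19.0″

sin φ = 0.841702, cos φ = 0.539943, sin λ = -0.998794, cos λ = -0.049105.
East component: ΔE = −sin λ·ΔX + cos λ·ΔY = −(-0.998794)(320) + (-0.049105)(47) = 317.31 m.
1° of latitude spans πR/180 = 111177 m; at latitude φ, 1° of longitude spans that × cos φ = 60029.5 m, so Δλ = 317.31 / 60029.5 × 3600 = 19.029″.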